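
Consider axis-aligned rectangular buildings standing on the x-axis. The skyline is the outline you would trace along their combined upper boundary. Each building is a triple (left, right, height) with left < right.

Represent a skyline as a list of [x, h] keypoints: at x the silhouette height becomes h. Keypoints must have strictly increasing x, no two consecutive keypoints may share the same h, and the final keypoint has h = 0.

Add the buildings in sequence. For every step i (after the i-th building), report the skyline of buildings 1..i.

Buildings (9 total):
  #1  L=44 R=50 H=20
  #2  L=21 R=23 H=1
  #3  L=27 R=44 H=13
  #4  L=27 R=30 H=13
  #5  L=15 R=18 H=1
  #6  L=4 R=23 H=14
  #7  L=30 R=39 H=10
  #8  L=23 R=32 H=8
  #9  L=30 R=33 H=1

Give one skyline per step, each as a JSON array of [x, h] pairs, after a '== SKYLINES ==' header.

== SKYLINES ==
[[44,20],[50,0]]
[[21,1],[23,0],[44,20],[50,0]]
[[21,1],[23,0],[27,13],[44,20],[50,0]]
[[21,1],[23,0],[27,13],[44,20],[50,0]]
[[15,1],[18,0],[21,1],[23,0],[27,13],[44,20],[50,0]]
[[4,14],[23,0],[27,13],[44,20],[50,0]]
[[4,14],[23,0],[27,13],[44,20],[50,0]]
[[4,14],[23,8],[27,13],[44,20],[50,0]]
[[4,14],[23,8],[27,13],[44,20],[50,0]]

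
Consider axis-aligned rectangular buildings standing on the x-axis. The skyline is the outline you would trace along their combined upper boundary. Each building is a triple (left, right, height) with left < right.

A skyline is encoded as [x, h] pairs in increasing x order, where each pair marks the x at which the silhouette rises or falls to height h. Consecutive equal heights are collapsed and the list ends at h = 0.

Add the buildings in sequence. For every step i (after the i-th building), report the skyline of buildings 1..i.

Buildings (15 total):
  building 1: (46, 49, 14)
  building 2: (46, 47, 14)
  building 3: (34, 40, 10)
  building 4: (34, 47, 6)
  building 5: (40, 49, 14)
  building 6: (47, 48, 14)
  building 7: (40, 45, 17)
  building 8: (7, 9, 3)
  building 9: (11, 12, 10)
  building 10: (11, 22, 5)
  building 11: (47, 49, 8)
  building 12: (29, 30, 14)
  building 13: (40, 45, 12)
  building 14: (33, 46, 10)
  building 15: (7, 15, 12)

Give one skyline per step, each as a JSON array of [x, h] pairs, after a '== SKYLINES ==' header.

== SKYLINES ==
[[46,14],[49,0]]
[[46,14],[49,0]]
[[34,10],[40,0],[46,14],[49,0]]
[[34,10],[40,6],[46,14],[49,0]]
[[34,10],[40,14],[49,0]]
[[34,10],[40,14],[49,0]]
[[34,10],[40,17],[45,14],[49,0]]
[[7,3],[9,0],[34,10],[40,17],[45,14],[49,0]]
[[7,3],[9,0],[11,10],[12,0],[34,10],[40,17],[45,14],[49,0]]
[[7,3],[9,0],[11,10],[12,5],[22,0],[34,10],[40,17],[45,14],[49,0]]
[[7,3],[9,0],[11,10],[12,5],[22,0],[34,10],[40,17],[45,14],[49,0]]
[[7,3],[9,0],[11,10],[12,5],[22,0],[29,14],[30,0],[34,10],[40,17],[45,14],[49,0]]
[[7,3],[9,0],[11,10],[12,5],[22,0],[29,14],[30,0],[34,10],[40,17],[45,14],[49,0]]
[[7,3],[9,0],[11,10],[12,5],[22,0],[29,14],[30,0],[33,10],[40,17],[45,14],[49,0]]
[[7,12],[15,5],[22,0],[29,14],[30,0],[33,10],[40,17],[45,14],[49,0]]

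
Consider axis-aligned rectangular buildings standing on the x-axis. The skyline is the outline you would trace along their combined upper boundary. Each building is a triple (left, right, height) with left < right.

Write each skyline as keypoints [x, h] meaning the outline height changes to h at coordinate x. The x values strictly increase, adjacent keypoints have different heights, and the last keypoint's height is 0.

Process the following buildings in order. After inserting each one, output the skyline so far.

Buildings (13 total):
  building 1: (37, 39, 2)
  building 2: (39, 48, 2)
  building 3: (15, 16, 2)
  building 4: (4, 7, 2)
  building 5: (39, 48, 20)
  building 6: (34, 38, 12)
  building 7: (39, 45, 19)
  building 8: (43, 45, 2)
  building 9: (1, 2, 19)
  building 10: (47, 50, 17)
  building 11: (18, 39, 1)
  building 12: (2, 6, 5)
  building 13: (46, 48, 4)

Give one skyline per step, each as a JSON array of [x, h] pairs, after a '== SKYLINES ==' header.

== SKYLINES ==
[[37,2],[39,0]]
[[37,2],[48,0]]
[[15,2],[16,0],[37,2],[48,0]]
[[4,2],[7,0],[15,2],[16,0],[37,2],[48,0]]
[[4,2],[7,0],[15,2],[16,0],[37,2],[39,20],[48,0]]
[[4,2],[7,0],[15,2],[16,0],[34,12],[38,2],[39,20],[48,0]]
[[4,2],[7,0],[15,2],[16,0],[34,12],[38,2],[39,20],[48,0]]
[[4,2],[7,0],[15,2],[16,0],[34,12],[38,2],[39,20],[48,0]]
[[1,19],[2,0],[4,2],[7,0],[15,2],[16,0],[34,12],[38,2],[39,20],[48,0]]
[[1,19],[2,0],[4,2],[7,0],[15,2],[16,0],[34,12],[38,2],[39,20],[48,17],[50,0]]
[[1,19],[2,0],[4,2],[7,0],[15,2],[16,0],[18,1],[34,12],[38,2],[39,20],[48,17],[50,0]]
[[1,19],[2,5],[6,2],[7,0],[15,2],[16,0],[18,1],[34,12],[38,2],[39,20],[48,17],[50,0]]
[[1,19],[2,5],[6,2],[7,0],[15,2],[16,0],[18,1],[34,12],[38,2],[39,20],[48,17],[50,0]]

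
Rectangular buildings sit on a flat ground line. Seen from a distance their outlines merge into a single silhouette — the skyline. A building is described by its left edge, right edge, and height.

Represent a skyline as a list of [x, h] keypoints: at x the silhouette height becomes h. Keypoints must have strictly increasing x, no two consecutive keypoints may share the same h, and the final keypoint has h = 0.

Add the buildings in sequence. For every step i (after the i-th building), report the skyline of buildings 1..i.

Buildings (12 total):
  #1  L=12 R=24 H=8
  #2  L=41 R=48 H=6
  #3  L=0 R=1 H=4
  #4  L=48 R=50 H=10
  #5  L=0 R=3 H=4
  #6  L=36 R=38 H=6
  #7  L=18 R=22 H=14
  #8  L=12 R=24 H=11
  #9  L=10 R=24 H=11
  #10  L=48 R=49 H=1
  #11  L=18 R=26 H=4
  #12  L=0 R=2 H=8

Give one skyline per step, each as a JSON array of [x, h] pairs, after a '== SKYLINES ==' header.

== SKYLINES ==
[[12,8],[24,0]]
[[12,8],[24,0],[41,6],[48,0]]
[[0,4],[1,0],[12,8],[24,0],[41,6],[48,0]]
[[0,4],[1,0],[12,8],[24,0],[41,6],[48,10],[50,0]]
[[0,4],[3,0],[12,8],[24,0],[41,6],[48,10],[50,0]]
[[0,4],[3,0],[12,8],[24,0],[36,6],[38,0],[41,6],[48,10],[50,0]]
[[0,4],[3,0],[12,8],[18,14],[22,8],[24,0],[36,6],[38,0],[41,6],[48,10],[50,0]]
[[0,4],[3,0],[12,11],[18,14],[22,11],[24,0],[36,6],[38,0],[41,6],[48,10],[50,0]]
[[0,4],[3,0],[10,11],[18,14],[22,11],[24,0],[36,6],[38,0],[41,6],[48,10],[50,0]]
[[0,4],[3,0],[10,11],[18,14],[22,11],[24,0],[36,6],[38,0],[41,6],[48,10],[50,0]]
[[0,4],[3,0],[10,11],[18,14],[22,11],[24,4],[26,0],[36,6],[38,0],[41,6],[48,10],[50,0]]
[[0,8],[2,4],[3,0],[10,11],[18,14],[22,11],[24,4],[26,0],[36,6],[38,0],[41,6],[48,10],[50,0]]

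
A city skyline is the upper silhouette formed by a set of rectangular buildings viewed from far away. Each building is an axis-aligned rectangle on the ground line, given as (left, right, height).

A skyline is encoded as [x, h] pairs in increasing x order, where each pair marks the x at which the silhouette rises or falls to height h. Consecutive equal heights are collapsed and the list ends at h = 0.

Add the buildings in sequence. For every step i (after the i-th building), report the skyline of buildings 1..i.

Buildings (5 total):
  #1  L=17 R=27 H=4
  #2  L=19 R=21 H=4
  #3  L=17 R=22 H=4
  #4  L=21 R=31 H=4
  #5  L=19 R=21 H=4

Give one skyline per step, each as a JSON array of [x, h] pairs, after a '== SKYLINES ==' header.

== SKYLINES ==
[[17,4],[27,0]]
[[17,4],[27,0]]
[[17,4],[27,0]]
[[17,4],[31,0]]
[[17,4],[31,0]]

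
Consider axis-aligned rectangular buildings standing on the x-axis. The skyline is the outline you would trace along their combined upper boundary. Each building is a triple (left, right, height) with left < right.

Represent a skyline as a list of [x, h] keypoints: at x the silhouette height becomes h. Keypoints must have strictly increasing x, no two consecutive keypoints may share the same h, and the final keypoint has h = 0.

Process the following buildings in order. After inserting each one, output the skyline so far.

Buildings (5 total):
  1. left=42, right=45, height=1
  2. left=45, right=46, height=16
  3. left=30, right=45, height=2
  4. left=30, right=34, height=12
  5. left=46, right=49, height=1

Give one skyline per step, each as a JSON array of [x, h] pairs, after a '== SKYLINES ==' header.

== SKYLINES ==
[[42,1],[45,0]]
[[42,1],[45,16],[46,0]]
[[30,2],[45,16],[46,0]]
[[30,12],[34,2],[45,16],[46,0]]
[[30,12],[34,2],[45,16],[46,1],[49,0]]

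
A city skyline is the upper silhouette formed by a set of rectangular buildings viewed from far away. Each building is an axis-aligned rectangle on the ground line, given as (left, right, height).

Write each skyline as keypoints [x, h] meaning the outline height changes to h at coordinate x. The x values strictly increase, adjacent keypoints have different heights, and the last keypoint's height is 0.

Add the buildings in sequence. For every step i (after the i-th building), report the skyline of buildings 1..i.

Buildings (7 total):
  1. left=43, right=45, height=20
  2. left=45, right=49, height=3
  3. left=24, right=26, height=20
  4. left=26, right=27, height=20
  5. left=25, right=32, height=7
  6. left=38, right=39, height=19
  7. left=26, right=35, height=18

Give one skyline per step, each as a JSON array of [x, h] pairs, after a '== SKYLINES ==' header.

== SKYLINES ==
[[43,20],[45,0]]
[[43,20],[45,3],[49,0]]
[[24,20],[26,0],[43,20],[45,3],[49,0]]
[[24,20],[27,0],[43,20],[45,3],[49,0]]
[[24,20],[27,7],[32,0],[43,20],[45,3],[49,0]]
[[24,20],[27,7],[32,0],[38,19],[39,0],[43,20],[45,3],[49,0]]
[[24,20],[27,18],[35,0],[38,19],[39,0],[43,20],[45,3],[49,0]]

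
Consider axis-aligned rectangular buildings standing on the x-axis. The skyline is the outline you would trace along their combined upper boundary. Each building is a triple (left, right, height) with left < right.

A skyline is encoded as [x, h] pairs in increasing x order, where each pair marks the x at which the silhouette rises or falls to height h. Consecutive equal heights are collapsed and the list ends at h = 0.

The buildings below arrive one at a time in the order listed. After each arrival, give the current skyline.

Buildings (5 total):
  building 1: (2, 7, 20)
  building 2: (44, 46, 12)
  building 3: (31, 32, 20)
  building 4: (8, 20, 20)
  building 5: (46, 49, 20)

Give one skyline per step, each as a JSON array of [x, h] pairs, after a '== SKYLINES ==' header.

== SKYLINES ==
[[2,20],[7,0]]
[[2,20],[7,0],[44,12],[46,0]]
[[2,20],[7,0],[31,20],[32,0],[44,12],[46,0]]
[[2,20],[7,0],[8,20],[20,0],[31,20],[32,0],[44,12],[46,0]]
[[2,20],[7,0],[8,20],[20,0],[31,20],[32,0],[44,12],[46,20],[49,0]]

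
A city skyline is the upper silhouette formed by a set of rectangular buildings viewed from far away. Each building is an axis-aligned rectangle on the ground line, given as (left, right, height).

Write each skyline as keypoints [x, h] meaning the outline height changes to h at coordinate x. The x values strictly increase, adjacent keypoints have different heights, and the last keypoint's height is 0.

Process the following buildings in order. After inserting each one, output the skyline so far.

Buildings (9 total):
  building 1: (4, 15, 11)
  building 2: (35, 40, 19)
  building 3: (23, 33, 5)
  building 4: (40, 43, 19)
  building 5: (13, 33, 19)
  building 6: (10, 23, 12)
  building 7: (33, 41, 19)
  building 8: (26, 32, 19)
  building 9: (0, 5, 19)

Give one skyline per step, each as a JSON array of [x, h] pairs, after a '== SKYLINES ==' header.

== SKYLINES ==
[[4,11],[15,0]]
[[4,11],[15,0],[35,19],[40,0]]
[[4,11],[15,0],[23,5],[33,0],[35,19],[40,0]]
[[4,11],[15,0],[23,5],[33,0],[35,19],[43,0]]
[[4,11],[13,19],[33,0],[35,19],[43,0]]
[[4,11],[10,12],[13,19],[33,0],[35,19],[43,0]]
[[4,11],[10,12],[13,19],[43,0]]
[[4,11],[10,12],[13,19],[43,0]]
[[0,19],[5,11],[10,12],[13,19],[43,0]]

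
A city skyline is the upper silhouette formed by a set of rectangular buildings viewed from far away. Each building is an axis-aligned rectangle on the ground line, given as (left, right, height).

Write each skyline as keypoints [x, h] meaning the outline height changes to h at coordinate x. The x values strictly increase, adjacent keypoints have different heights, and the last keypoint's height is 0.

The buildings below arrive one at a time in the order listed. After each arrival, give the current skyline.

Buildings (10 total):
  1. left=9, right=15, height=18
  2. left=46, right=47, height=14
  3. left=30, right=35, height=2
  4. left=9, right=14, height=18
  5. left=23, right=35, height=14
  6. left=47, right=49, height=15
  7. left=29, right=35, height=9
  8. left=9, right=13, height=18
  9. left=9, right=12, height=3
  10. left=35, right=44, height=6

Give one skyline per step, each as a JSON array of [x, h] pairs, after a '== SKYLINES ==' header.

== SKYLINES ==
[[9,18],[15,0]]
[[9,18],[15,0],[46,14],[47,0]]
[[9,18],[15,0],[30,2],[35,0],[46,14],[47,0]]
[[9,18],[15,0],[30,2],[35,0],[46,14],[47,0]]
[[9,18],[15,0],[23,14],[35,0],[46,14],[47,0]]
[[9,18],[15,0],[23,14],[35,0],[46,14],[47,15],[49,0]]
[[9,18],[15,0],[23,14],[35,0],[46,14],[47,15],[49,0]]
[[9,18],[15,0],[23,14],[35,0],[46,14],[47,15],[49,0]]
[[9,18],[15,0],[23,14],[35,0],[46,14],[47,15],[49,0]]
[[9,18],[15,0],[23,14],[35,6],[44,0],[46,14],[47,15],[49,0]]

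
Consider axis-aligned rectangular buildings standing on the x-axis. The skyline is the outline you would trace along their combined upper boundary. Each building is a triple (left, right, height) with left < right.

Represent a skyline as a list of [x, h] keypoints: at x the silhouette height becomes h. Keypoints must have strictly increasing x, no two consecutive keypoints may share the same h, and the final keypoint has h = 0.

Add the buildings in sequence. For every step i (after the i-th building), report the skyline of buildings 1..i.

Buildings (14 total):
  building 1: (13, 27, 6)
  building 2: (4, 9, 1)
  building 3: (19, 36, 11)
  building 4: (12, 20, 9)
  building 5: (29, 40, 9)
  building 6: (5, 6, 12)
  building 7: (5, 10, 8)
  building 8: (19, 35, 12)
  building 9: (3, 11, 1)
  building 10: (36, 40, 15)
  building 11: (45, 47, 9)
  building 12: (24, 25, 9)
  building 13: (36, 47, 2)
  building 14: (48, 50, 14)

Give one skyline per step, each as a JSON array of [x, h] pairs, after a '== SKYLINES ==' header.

== SKYLINES ==
[[13,6],[27,0]]
[[4,1],[9,0],[13,6],[27,0]]
[[4,1],[9,0],[13,6],[19,11],[36,0]]
[[4,1],[9,0],[12,9],[19,11],[36,0]]
[[4,1],[9,0],[12,9],[19,11],[36,9],[40,0]]
[[4,1],[5,12],[6,1],[9,0],[12,9],[19,11],[36,9],[40,0]]
[[4,1],[5,12],[6,8],[10,0],[12,9],[19,11],[36,9],[40,0]]
[[4,1],[5,12],[6,8],[10,0],[12,9],[19,12],[35,11],[36,9],[40,0]]
[[3,1],[5,12],[6,8],[10,1],[11,0],[12,9],[19,12],[35,11],[36,9],[40,0]]
[[3,1],[5,12],[6,8],[10,1],[11,0],[12,9],[19,12],[35,11],[36,15],[40,0]]
[[3,1],[5,12],[6,8],[10,1],[11,0],[12,9],[19,12],[35,11],[36,15],[40,0],[45,9],[47,0]]
[[3,1],[5,12],[6,8],[10,1],[11,0],[12,9],[19,12],[35,11],[36,15],[40,0],[45,9],[47,0]]
[[3,1],[5,12],[6,8],[10,1],[11,0],[12,9],[19,12],[35,11],[36,15],[40,2],[45,9],[47,0]]
[[3,1],[5,12],[6,8],[10,1],[11,0],[12,9],[19,12],[35,11],[36,15],[40,2],[45,9],[47,0],[48,14],[50,0]]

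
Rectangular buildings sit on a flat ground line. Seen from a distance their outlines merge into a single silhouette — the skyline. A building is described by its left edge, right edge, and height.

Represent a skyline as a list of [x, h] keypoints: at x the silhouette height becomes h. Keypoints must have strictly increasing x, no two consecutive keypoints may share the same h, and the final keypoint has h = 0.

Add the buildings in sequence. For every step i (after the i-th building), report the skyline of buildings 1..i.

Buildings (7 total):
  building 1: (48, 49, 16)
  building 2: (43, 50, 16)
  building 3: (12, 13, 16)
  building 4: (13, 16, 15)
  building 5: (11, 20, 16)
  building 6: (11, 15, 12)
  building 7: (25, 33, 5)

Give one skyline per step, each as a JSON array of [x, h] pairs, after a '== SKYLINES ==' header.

== SKYLINES ==
[[48,16],[49,0]]
[[43,16],[50,0]]
[[12,16],[13,0],[43,16],[50,0]]
[[12,16],[13,15],[16,0],[43,16],[50,0]]
[[11,16],[20,0],[43,16],[50,0]]
[[11,16],[20,0],[43,16],[50,0]]
[[11,16],[20,0],[25,5],[33,0],[43,16],[50,0]]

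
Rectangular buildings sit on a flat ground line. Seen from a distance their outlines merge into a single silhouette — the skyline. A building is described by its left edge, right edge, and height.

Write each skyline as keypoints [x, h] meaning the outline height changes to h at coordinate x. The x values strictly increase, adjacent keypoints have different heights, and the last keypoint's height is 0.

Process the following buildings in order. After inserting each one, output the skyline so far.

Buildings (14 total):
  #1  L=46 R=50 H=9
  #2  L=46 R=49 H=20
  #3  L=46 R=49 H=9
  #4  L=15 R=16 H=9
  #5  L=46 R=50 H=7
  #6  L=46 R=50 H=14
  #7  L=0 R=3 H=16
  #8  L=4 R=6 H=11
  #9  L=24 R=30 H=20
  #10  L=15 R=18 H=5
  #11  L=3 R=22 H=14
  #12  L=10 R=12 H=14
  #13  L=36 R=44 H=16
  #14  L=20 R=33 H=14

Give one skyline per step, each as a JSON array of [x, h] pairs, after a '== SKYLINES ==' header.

== SKYLINES ==
[[46,9],[50,0]]
[[46,20],[49,9],[50,0]]
[[46,20],[49,9],[50,0]]
[[15,9],[16,0],[46,20],[49,9],[50,0]]
[[15,9],[16,0],[46,20],[49,9],[50,0]]
[[15,9],[16,0],[46,20],[49,14],[50,0]]
[[0,16],[3,0],[15,9],[16,0],[46,20],[49,14],[50,0]]
[[0,16],[3,0],[4,11],[6,0],[15,9],[16,0],[46,20],[49,14],[50,0]]
[[0,16],[3,0],[4,11],[6,0],[15,9],[16,0],[24,20],[30,0],[46,20],[49,14],[50,0]]
[[0,16],[3,0],[4,11],[6,0],[15,9],[16,5],[18,0],[24,20],[30,0],[46,20],[49,14],[50,0]]
[[0,16],[3,14],[22,0],[24,20],[30,0],[46,20],[49,14],[50,0]]
[[0,16],[3,14],[22,0],[24,20],[30,0],[46,20],[49,14],[50,0]]
[[0,16],[3,14],[22,0],[24,20],[30,0],[36,16],[44,0],[46,20],[49,14],[50,0]]
[[0,16],[3,14],[24,20],[30,14],[33,0],[36,16],[44,0],[46,20],[49,14],[50,0]]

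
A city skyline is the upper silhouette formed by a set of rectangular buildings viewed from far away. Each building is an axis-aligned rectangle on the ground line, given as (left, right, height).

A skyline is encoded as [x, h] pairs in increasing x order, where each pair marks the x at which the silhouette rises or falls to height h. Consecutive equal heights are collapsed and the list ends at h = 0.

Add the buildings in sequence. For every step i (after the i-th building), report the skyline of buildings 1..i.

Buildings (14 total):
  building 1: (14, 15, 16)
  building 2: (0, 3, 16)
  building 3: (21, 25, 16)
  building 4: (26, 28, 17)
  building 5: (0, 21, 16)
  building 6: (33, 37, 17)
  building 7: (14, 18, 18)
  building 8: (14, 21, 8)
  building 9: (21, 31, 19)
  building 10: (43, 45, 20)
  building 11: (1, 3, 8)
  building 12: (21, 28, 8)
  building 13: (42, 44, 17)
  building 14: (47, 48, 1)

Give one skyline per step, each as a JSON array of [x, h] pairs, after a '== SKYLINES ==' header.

== SKYLINES ==
[[14,16],[15,0]]
[[0,16],[3,0],[14,16],[15,0]]
[[0,16],[3,0],[14,16],[15,0],[21,16],[25,0]]
[[0,16],[3,0],[14,16],[15,0],[21,16],[25,0],[26,17],[28,0]]
[[0,16],[25,0],[26,17],[28,0]]
[[0,16],[25,0],[26,17],[28,0],[33,17],[37,0]]
[[0,16],[14,18],[18,16],[25,0],[26,17],[28,0],[33,17],[37,0]]
[[0,16],[14,18],[18,16],[25,0],[26,17],[28,0],[33,17],[37,0]]
[[0,16],[14,18],[18,16],[21,19],[31,0],[33,17],[37,0]]
[[0,16],[14,18],[18,16],[21,19],[31,0],[33,17],[37,0],[43,20],[45,0]]
[[0,16],[14,18],[18,16],[21,19],[31,0],[33,17],[37,0],[43,20],[45,0]]
[[0,16],[14,18],[18,16],[21,19],[31,0],[33,17],[37,0],[43,20],[45,0]]
[[0,16],[14,18],[18,16],[21,19],[31,0],[33,17],[37,0],[42,17],[43,20],[45,0]]
[[0,16],[14,18],[18,16],[21,19],[31,0],[33,17],[37,0],[42,17],[43,20],[45,0],[47,1],[48,0]]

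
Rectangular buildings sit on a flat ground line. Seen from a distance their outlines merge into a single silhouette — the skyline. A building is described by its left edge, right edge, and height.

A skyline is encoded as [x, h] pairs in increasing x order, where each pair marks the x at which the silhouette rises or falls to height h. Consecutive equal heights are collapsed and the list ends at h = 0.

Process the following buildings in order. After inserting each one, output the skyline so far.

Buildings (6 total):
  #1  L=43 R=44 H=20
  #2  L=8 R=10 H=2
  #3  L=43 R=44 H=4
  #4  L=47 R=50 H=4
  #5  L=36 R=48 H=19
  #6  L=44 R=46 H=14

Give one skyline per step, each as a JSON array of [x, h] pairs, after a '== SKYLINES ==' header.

== SKYLINES ==
[[43,20],[44,0]]
[[8,2],[10,0],[43,20],[44,0]]
[[8,2],[10,0],[43,20],[44,0]]
[[8,2],[10,0],[43,20],[44,0],[47,4],[50,0]]
[[8,2],[10,0],[36,19],[43,20],[44,19],[48,4],[50,0]]
[[8,2],[10,0],[36,19],[43,20],[44,19],[48,4],[50,0]]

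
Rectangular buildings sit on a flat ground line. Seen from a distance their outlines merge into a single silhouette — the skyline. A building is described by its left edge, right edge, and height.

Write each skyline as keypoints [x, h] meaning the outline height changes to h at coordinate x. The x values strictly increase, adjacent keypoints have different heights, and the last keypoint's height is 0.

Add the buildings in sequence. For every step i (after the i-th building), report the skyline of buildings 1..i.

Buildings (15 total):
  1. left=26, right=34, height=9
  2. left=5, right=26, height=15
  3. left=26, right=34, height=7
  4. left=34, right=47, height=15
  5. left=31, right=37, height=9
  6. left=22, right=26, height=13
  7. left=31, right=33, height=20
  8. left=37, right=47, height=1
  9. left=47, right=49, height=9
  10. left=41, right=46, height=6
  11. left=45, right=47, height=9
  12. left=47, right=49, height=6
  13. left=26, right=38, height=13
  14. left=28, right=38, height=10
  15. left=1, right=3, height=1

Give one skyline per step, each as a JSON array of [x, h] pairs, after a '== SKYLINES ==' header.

== SKYLINES ==
[[26,9],[34,0]]
[[5,15],[26,9],[34,0]]
[[5,15],[26,9],[34,0]]
[[5,15],[26,9],[34,15],[47,0]]
[[5,15],[26,9],[34,15],[47,0]]
[[5,15],[26,9],[34,15],[47,0]]
[[5,15],[26,9],[31,20],[33,9],[34,15],[47,0]]
[[5,15],[26,9],[31,20],[33,9],[34,15],[47,0]]
[[5,15],[26,9],[31,20],[33,9],[34,15],[47,9],[49,0]]
[[5,15],[26,9],[31,20],[33,9],[34,15],[47,9],[49,0]]
[[5,15],[26,9],[31,20],[33,9],[34,15],[47,9],[49,0]]
[[5,15],[26,9],[31,20],[33,9],[34,15],[47,9],[49,0]]
[[5,15],[26,13],[31,20],[33,13],[34,15],[47,9],[49,0]]
[[5,15],[26,13],[31,20],[33,13],[34,15],[47,9],[49,0]]
[[1,1],[3,0],[5,15],[26,13],[31,20],[33,13],[34,15],[47,9],[49,0]]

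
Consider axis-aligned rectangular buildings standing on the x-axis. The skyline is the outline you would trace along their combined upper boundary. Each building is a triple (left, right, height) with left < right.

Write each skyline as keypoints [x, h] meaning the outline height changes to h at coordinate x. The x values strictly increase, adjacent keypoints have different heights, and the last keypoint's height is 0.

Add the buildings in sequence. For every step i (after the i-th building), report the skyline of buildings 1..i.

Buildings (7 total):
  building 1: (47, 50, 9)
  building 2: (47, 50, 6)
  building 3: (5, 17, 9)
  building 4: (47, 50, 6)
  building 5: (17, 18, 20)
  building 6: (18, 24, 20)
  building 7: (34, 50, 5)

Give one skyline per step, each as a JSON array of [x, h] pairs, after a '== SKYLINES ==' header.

== SKYLINES ==
[[47,9],[50,0]]
[[47,9],[50,0]]
[[5,9],[17,0],[47,9],[50,0]]
[[5,9],[17,0],[47,9],[50,0]]
[[5,9],[17,20],[18,0],[47,9],[50,0]]
[[5,9],[17,20],[24,0],[47,9],[50,0]]
[[5,9],[17,20],[24,0],[34,5],[47,9],[50,0]]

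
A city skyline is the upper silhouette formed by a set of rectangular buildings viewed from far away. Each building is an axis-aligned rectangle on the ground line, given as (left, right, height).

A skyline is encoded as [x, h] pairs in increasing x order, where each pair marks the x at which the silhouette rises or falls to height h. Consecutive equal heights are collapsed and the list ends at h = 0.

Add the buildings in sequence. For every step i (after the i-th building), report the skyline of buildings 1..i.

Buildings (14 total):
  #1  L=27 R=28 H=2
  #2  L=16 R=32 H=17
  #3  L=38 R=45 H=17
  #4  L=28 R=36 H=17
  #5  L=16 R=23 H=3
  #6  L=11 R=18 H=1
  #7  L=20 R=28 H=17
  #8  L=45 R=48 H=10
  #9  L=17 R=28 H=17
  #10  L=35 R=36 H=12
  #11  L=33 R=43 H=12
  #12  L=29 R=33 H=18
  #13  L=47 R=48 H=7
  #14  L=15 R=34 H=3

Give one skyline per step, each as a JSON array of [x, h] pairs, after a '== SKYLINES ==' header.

== SKYLINES ==
[[27,2],[28,0]]
[[16,17],[32,0]]
[[16,17],[32,0],[38,17],[45,0]]
[[16,17],[36,0],[38,17],[45,0]]
[[16,17],[36,0],[38,17],[45,0]]
[[11,1],[16,17],[36,0],[38,17],[45,0]]
[[11,1],[16,17],[36,0],[38,17],[45,0]]
[[11,1],[16,17],[36,0],[38,17],[45,10],[48,0]]
[[11,1],[16,17],[36,0],[38,17],[45,10],[48,0]]
[[11,1],[16,17],[36,0],[38,17],[45,10],[48,0]]
[[11,1],[16,17],[36,12],[38,17],[45,10],[48,0]]
[[11,1],[16,17],[29,18],[33,17],[36,12],[38,17],[45,10],[48,0]]
[[11,1],[16,17],[29,18],[33,17],[36,12],[38,17],[45,10],[48,0]]
[[11,1],[15,3],[16,17],[29,18],[33,17],[36,12],[38,17],[45,10],[48,0]]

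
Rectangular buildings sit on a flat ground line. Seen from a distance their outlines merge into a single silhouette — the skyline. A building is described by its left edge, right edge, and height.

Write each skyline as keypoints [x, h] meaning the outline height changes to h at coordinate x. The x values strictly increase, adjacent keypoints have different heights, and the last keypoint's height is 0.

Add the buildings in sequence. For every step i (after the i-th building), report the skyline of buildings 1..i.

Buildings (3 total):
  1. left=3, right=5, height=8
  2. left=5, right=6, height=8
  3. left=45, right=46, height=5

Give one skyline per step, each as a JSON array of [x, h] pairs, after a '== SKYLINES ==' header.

== SKYLINES ==
[[3,8],[5,0]]
[[3,8],[6,0]]
[[3,8],[6,0],[45,5],[46,0]]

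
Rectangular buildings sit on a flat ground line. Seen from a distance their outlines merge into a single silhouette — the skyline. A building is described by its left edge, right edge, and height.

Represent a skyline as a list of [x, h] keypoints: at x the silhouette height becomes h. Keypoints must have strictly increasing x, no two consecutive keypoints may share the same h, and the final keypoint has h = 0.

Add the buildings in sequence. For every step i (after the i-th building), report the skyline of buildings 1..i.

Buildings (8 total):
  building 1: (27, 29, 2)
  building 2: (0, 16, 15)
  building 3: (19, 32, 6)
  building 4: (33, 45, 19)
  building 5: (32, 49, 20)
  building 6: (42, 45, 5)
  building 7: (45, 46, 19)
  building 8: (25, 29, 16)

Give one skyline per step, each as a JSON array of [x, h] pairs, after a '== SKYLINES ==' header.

== SKYLINES ==
[[27,2],[29,0]]
[[0,15],[16,0],[27,2],[29,0]]
[[0,15],[16,0],[19,6],[32,0]]
[[0,15],[16,0],[19,6],[32,0],[33,19],[45,0]]
[[0,15],[16,0],[19,6],[32,20],[49,0]]
[[0,15],[16,0],[19,6],[32,20],[49,0]]
[[0,15],[16,0],[19,6],[32,20],[49,0]]
[[0,15],[16,0],[19,6],[25,16],[29,6],[32,20],[49,0]]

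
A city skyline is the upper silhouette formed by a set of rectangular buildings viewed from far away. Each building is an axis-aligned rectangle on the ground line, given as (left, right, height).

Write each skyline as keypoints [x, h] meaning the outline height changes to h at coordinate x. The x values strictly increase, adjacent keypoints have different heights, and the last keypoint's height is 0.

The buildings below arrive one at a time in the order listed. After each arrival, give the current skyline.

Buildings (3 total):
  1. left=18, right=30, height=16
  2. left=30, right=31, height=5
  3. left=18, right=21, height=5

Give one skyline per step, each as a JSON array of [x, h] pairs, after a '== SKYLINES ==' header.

== SKYLINES ==
[[18,16],[30,0]]
[[18,16],[30,5],[31,0]]
[[18,16],[30,5],[31,0]]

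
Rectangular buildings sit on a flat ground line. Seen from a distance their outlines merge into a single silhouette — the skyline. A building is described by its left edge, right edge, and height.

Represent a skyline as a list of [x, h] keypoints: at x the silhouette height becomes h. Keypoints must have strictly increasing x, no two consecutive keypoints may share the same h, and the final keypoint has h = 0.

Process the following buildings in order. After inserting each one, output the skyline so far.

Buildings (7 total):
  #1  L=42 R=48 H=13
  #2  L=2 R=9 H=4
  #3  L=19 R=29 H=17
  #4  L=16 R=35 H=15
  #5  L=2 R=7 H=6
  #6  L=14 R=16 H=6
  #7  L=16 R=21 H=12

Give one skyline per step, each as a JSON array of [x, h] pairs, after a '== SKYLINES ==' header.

== SKYLINES ==
[[42,13],[48,0]]
[[2,4],[9,0],[42,13],[48,0]]
[[2,4],[9,0],[19,17],[29,0],[42,13],[48,0]]
[[2,4],[9,0],[16,15],[19,17],[29,15],[35,0],[42,13],[48,0]]
[[2,6],[7,4],[9,0],[16,15],[19,17],[29,15],[35,0],[42,13],[48,0]]
[[2,6],[7,4],[9,0],[14,6],[16,15],[19,17],[29,15],[35,0],[42,13],[48,0]]
[[2,6],[7,4],[9,0],[14,6],[16,15],[19,17],[29,15],[35,0],[42,13],[48,0]]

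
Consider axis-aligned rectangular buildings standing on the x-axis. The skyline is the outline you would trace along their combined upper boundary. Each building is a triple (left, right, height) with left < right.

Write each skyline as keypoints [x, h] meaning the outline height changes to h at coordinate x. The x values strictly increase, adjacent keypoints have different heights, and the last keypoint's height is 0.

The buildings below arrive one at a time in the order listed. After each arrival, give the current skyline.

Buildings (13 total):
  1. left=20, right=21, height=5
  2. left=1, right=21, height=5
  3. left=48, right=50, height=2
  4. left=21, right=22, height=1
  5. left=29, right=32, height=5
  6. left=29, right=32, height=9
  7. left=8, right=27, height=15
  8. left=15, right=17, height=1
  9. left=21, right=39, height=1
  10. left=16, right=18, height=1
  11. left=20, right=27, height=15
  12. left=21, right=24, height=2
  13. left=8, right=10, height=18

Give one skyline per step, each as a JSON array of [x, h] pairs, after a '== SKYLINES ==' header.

== SKYLINES ==
[[20,5],[21,0]]
[[1,5],[21,0]]
[[1,5],[21,0],[48,2],[50,0]]
[[1,5],[21,1],[22,0],[48,2],[50,0]]
[[1,5],[21,1],[22,0],[29,5],[32,0],[48,2],[50,0]]
[[1,5],[21,1],[22,0],[29,9],[32,0],[48,2],[50,0]]
[[1,5],[8,15],[27,0],[29,9],[32,0],[48,2],[50,0]]
[[1,5],[8,15],[27,0],[29,9],[32,0],[48,2],[50,0]]
[[1,5],[8,15],[27,1],[29,9],[32,1],[39,0],[48,2],[50,0]]
[[1,5],[8,15],[27,1],[29,9],[32,1],[39,0],[48,2],[50,0]]
[[1,5],[8,15],[27,1],[29,9],[32,1],[39,0],[48,2],[50,0]]
[[1,5],[8,15],[27,1],[29,9],[32,1],[39,0],[48,2],[50,0]]
[[1,5],[8,18],[10,15],[27,1],[29,9],[32,1],[39,0],[48,2],[50,0]]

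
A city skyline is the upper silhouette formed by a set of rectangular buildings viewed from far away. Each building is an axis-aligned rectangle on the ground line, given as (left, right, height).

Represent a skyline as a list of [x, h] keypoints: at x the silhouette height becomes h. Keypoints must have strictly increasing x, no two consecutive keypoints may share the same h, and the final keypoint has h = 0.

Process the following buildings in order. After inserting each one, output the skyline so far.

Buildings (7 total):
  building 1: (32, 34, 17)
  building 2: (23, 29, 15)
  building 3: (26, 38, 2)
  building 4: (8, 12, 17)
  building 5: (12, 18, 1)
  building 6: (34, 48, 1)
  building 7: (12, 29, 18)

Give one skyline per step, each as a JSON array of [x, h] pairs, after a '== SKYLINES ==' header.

== SKYLINES ==
[[32,17],[34,0]]
[[23,15],[29,0],[32,17],[34,0]]
[[23,15],[29,2],[32,17],[34,2],[38,0]]
[[8,17],[12,0],[23,15],[29,2],[32,17],[34,2],[38,0]]
[[8,17],[12,1],[18,0],[23,15],[29,2],[32,17],[34,2],[38,0]]
[[8,17],[12,1],[18,0],[23,15],[29,2],[32,17],[34,2],[38,1],[48,0]]
[[8,17],[12,18],[29,2],[32,17],[34,2],[38,1],[48,0]]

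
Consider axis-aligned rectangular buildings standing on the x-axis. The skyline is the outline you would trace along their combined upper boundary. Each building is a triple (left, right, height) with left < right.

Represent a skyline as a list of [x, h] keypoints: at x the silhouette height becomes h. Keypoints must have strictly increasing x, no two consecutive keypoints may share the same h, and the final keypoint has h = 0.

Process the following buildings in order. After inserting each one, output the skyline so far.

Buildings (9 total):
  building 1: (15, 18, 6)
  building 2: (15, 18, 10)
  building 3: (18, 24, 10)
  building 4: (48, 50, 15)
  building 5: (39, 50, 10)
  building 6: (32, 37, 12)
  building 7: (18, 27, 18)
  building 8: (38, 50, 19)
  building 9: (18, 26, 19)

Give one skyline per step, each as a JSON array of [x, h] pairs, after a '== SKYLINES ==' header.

== SKYLINES ==
[[15,6],[18,0]]
[[15,10],[18,0]]
[[15,10],[24,0]]
[[15,10],[24,0],[48,15],[50,0]]
[[15,10],[24,0],[39,10],[48,15],[50,0]]
[[15,10],[24,0],[32,12],[37,0],[39,10],[48,15],[50,0]]
[[15,10],[18,18],[27,0],[32,12],[37,0],[39,10],[48,15],[50,0]]
[[15,10],[18,18],[27,0],[32,12],[37,0],[38,19],[50,0]]
[[15,10],[18,19],[26,18],[27,0],[32,12],[37,0],[38,19],[50,0]]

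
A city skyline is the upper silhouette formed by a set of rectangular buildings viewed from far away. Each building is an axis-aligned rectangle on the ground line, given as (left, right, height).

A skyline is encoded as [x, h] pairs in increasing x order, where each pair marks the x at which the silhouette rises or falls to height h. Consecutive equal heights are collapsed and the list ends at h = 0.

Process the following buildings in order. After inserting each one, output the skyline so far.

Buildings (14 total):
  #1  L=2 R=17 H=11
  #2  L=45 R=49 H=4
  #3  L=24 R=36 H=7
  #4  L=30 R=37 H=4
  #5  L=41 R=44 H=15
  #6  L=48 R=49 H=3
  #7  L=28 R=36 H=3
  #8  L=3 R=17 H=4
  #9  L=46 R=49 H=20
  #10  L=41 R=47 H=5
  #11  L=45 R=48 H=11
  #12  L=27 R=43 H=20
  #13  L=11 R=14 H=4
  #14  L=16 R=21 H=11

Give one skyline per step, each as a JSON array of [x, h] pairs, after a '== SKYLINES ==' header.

== SKYLINES ==
[[2,11],[17,0]]
[[2,11],[17,0],[45,4],[49,0]]
[[2,11],[17,0],[24,7],[36,0],[45,4],[49,0]]
[[2,11],[17,0],[24,7],[36,4],[37,0],[45,4],[49,0]]
[[2,11],[17,0],[24,7],[36,4],[37,0],[41,15],[44,0],[45,4],[49,0]]
[[2,11],[17,0],[24,7],[36,4],[37,0],[41,15],[44,0],[45,4],[49,0]]
[[2,11],[17,0],[24,7],[36,4],[37,0],[41,15],[44,0],[45,4],[49,0]]
[[2,11],[17,0],[24,7],[36,4],[37,0],[41,15],[44,0],[45,4],[49,0]]
[[2,11],[17,0],[24,7],[36,4],[37,0],[41,15],[44,0],[45,4],[46,20],[49,0]]
[[2,11],[17,0],[24,7],[36,4],[37,0],[41,15],[44,5],[46,20],[49,0]]
[[2,11],[17,0],[24,7],[36,4],[37,0],[41,15],[44,5],[45,11],[46,20],[49,0]]
[[2,11],[17,0],[24,7],[27,20],[43,15],[44,5],[45,11],[46,20],[49,0]]
[[2,11],[17,0],[24,7],[27,20],[43,15],[44,5],[45,11],[46,20],[49,0]]
[[2,11],[21,0],[24,7],[27,20],[43,15],[44,5],[45,11],[46,20],[49,0]]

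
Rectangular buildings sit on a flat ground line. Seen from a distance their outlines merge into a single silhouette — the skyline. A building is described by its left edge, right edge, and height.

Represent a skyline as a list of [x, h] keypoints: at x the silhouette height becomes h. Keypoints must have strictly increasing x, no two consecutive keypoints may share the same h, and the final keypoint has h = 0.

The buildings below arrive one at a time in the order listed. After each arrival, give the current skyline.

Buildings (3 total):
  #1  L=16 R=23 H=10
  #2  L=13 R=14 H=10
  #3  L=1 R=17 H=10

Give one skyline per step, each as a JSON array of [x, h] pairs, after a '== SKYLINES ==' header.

== SKYLINES ==
[[16,10],[23,0]]
[[13,10],[14,0],[16,10],[23,0]]
[[1,10],[23,0]]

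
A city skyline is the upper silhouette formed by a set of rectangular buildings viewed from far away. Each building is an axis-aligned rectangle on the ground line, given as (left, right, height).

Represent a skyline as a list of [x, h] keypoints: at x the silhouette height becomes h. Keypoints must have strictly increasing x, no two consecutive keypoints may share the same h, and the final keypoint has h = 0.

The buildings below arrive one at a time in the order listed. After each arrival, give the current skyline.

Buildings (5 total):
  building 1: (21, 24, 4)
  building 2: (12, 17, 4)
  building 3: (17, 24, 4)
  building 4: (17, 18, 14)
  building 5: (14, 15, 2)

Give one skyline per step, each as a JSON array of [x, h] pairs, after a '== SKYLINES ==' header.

== SKYLINES ==
[[21,4],[24,0]]
[[12,4],[17,0],[21,4],[24,0]]
[[12,4],[24,0]]
[[12,4],[17,14],[18,4],[24,0]]
[[12,4],[17,14],[18,4],[24,0]]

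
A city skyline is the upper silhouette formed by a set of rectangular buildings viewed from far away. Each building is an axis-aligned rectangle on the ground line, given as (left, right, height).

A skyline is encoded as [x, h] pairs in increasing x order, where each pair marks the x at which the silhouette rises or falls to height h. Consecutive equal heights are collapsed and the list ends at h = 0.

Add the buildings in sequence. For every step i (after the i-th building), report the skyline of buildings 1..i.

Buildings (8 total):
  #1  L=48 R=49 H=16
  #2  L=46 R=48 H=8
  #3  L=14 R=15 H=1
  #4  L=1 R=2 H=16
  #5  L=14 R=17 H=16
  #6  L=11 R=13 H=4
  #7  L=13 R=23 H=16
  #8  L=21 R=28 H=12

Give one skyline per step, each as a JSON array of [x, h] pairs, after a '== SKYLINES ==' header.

== SKYLINES ==
[[48,16],[49,0]]
[[46,8],[48,16],[49,0]]
[[14,1],[15,0],[46,8],[48,16],[49,0]]
[[1,16],[2,0],[14,1],[15,0],[46,8],[48,16],[49,0]]
[[1,16],[2,0],[14,16],[17,0],[46,8],[48,16],[49,0]]
[[1,16],[2,0],[11,4],[13,0],[14,16],[17,0],[46,8],[48,16],[49,0]]
[[1,16],[2,0],[11,4],[13,16],[23,0],[46,8],[48,16],[49,0]]
[[1,16],[2,0],[11,4],[13,16],[23,12],[28,0],[46,8],[48,16],[49,0]]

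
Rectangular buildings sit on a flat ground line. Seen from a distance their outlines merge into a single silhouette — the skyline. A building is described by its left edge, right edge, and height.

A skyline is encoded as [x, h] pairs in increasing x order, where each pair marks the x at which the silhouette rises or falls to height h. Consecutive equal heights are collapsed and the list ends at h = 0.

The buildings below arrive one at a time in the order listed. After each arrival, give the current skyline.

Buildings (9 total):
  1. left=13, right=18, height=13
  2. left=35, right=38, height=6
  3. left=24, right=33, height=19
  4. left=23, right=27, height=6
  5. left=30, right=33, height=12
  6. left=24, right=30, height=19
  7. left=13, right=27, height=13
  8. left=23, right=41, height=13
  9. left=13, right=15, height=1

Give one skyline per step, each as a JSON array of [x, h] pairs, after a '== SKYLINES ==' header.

== SKYLINES ==
[[13,13],[18,0]]
[[13,13],[18,0],[35,6],[38,0]]
[[13,13],[18,0],[24,19],[33,0],[35,6],[38,0]]
[[13,13],[18,0],[23,6],[24,19],[33,0],[35,6],[38,0]]
[[13,13],[18,0],[23,6],[24,19],[33,0],[35,6],[38,0]]
[[13,13],[18,0],[23,6],[24,19],[33,0],[35,6],[38,0]]
[[13,13],[24,19],[33,0],[35,6],[38,0]]
[[13,13],[24,19],[33,13],[41,0]]
[[13,13],[24,19],[33,13],[41,0]]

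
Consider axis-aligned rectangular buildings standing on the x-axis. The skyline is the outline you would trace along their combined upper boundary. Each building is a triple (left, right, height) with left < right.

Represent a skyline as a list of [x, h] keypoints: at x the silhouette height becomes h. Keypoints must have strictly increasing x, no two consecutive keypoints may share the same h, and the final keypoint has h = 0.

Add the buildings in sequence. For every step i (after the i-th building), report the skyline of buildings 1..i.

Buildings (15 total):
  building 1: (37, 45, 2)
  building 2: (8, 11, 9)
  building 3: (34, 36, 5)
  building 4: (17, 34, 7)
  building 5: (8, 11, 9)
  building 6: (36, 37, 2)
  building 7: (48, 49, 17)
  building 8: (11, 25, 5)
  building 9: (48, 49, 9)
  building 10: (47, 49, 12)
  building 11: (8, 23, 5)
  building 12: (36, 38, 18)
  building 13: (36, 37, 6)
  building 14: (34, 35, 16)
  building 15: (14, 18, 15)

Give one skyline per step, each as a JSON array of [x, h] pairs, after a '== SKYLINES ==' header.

== SKYLINES ==
[[37,2],[45,0]]
[[8,9],[11,0],[37,2],[45,0]]
[[8,9],[11,0],[34,5],[36,0],[37,2],[45,0]]
[[8,9],[11,0],[17,7],[34,5],[36,0],[37,2],[45,0]]
[[8,9],[11,0],[17,7],[34,5],[36,0],[37,2],[45,0]]
[[8,9],[11,0],[17,7],[34,5],[36,2],[45,0]]
[[8,9],[11,0],[17,7],[34,5],[36,2],[45,0],[48,17],[49,0]]
[[8,9],[11,5],[17,7],[34,5],[36,2],[45,0],[48,17],[49,0]]
[[8,9],[11,5],[17,7],[34,5],[36,2],[45,0],[48,17],[49,0]]
[[8,9],[11,5],[17,7],[34,5],[36,2],[45,0],[47,12],[48,17],[49,0]]
[[8,9],[11,5],[17,7],[34,5],[36,2],[45,0],[47,12],[48,17],[49,0]]
[[8,9],[11,5],[17,7],[34,5],[36,18],[38,2],[45,0],[47,12],[48,17],[49,0]]
[[8,9],[11,5],[17,7],[34,5],[36,18],[38,2],[45,0],[47,12],[48,17],[49,0]]
[[8,9],[11,5],[17,7],[34,16],[35,5],[36,18],[38,2],[45,0],[47,12],[48,17],[49,0]]
[[8,9],[11,5],[14,15],[18,7],[34,16],[35,5],[36,18],[38,2],[45,0],[47,12],[48,17],[49,0]]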